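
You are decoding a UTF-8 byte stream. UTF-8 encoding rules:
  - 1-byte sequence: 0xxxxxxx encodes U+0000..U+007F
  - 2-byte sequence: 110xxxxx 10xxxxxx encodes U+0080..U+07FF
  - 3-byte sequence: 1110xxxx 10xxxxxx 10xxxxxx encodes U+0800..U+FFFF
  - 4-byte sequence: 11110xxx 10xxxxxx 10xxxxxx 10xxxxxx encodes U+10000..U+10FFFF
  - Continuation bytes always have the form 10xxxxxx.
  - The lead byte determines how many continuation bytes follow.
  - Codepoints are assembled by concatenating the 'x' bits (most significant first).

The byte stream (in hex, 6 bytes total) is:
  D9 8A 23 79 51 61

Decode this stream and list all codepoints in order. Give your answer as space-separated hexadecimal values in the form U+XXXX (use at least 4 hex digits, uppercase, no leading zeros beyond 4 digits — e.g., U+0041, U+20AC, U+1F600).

Byte[0]=D9: 2-byte lead, need 1 cont bytes. acc=0x19
Byte[1]=8A: continuation. acc=(acc<<6)|0x0A=0x64A
Completed: cp=U+064A (starts at byte 0)
Byte[2]=23: 1-byte ASCII. cp=U+0023
Byte[3]=79: 1-byte ASCII. cp=U+0079
Byte[4]=51: 1-byte ASCII. cp=U+0051
Byte[5]=61: 1-byte ASCII. cp=U+0061

Answer: U+064A U+0023 U+0079 U+0051 U+0061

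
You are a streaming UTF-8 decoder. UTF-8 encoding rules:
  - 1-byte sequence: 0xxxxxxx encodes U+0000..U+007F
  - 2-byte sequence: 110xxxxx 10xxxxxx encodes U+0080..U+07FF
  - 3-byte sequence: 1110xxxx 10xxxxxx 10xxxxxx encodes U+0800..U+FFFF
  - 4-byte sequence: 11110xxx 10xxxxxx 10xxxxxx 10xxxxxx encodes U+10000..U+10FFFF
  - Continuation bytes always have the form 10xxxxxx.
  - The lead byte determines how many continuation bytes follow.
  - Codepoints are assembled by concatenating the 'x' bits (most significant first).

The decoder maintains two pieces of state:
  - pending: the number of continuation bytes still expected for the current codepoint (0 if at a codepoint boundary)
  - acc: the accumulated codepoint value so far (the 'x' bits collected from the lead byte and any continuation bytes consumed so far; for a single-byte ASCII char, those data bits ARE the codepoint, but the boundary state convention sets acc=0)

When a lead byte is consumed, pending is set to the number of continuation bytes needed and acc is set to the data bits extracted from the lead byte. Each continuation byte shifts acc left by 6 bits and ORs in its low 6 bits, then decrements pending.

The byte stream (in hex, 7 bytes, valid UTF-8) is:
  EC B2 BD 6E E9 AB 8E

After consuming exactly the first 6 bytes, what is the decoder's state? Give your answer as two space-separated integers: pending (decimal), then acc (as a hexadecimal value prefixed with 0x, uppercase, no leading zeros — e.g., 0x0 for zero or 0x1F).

Answer: 1 0x26B

Derivation:
Byte[0]=EC: 3-byte lead. pending=2, acc=0xC
Byte[1]=B2: continuation. acc=(acc<<6)|0x32=0x332, pending=1
Byte[2]=BD: continuation. acc=(acc<<6)|0x3D=0xCCBD, pending=0
Byte[3]=6E: 1-byte. pending=0, acc=0x0
Byte[4]=E9: 3-byte lead. pending=2, acc=0x9
Byte[5]=AB: continuation. acc=(acc<<6)|0x2B=0x26B, pending=1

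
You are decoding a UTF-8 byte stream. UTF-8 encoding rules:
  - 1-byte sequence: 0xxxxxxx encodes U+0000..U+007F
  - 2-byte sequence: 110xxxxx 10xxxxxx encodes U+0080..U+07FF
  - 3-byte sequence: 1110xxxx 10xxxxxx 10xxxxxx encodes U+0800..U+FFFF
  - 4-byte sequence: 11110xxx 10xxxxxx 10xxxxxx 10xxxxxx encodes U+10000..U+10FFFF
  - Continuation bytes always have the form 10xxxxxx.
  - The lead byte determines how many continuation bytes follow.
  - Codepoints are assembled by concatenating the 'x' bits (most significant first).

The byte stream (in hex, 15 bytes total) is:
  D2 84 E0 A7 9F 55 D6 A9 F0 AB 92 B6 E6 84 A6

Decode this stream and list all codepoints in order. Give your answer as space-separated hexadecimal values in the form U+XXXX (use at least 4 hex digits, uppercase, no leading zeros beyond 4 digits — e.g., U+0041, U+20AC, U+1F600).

Answer: U+0484 U+09DF U+0055 U+05A9 U+2B4B6 U+6126

Derivation:
Byte[0]=D2: 2-byte lead, need 1 cont bytes. acc=0x12
Byte[1]=84: continuation. acc=(acc<<6)|0x04=0x484
Completed: cp=U+0484 (starts at byte 0)
Byte[2]=E0: 3-byte lead, need 2 cont bytes. acc=0x0
Byte[3]=A7: continuation. acc=(acc<<6)|0x27=0x27
Byte[4]=9F: continuation. acc=(acc<<6)|0x1F=0x9DF
Completed: cp=U+09DF (starts at byte 2)
Byte[5]=55: 1-byte ASCII. cp=U+0055
Byte[6]=D6: 2-byte lead, need 1 cont bytes. acc=0x16
Byte[7]=A9: continuation. acc=(acc<<6)|0x29=0x5A9
Completed: cp=U+05A9 (starts at byte 6)
Byte[8]=F0: 4-byte lead, need 3 cont bytes. acc=0x0
Byte[9]=AB: continuation. acc=(acc<<6)|0x2B=0x2B
Byte[10]=92: continuation. acc=(acc<<6)|0x12=0xAD2
Byte[11]=B6: continuation. acc=(acc<<6)|0x36=0x2B4B6
Completed: cp=U+2B4B6 (starts at byte 8)
Byte[12]=E6: 3-byte lead, need 2 cont bytes. acc=0x6
Byte[13]=84: continuation. acc=(acc<<6)|0x04=0x184
Byte[14]=A6: continuation. acc=(acc<<6)|0x26=0x6126
Completed: cp=U+6126 (starts at byte 12)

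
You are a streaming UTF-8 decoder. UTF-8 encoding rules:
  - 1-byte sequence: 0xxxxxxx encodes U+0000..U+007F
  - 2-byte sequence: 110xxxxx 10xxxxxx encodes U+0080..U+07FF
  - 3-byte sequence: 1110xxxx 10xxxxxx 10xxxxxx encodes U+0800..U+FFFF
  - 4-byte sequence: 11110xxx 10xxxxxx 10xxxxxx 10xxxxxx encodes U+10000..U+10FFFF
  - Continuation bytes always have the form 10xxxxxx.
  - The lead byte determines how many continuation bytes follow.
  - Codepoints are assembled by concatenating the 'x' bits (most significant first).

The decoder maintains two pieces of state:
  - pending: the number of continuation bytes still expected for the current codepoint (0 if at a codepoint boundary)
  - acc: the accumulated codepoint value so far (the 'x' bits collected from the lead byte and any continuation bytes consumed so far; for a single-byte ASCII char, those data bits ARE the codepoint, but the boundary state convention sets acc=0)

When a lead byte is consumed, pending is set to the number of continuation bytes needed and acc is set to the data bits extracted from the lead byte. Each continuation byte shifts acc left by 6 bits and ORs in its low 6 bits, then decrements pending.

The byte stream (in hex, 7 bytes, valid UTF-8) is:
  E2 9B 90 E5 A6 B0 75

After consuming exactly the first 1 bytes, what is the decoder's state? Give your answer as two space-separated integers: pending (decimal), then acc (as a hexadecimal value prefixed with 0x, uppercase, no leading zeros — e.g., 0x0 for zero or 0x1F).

Answer: 2 0x2

Derivation:
Byte[0]=E2: 3-byte lead. pending=2, acc=0x2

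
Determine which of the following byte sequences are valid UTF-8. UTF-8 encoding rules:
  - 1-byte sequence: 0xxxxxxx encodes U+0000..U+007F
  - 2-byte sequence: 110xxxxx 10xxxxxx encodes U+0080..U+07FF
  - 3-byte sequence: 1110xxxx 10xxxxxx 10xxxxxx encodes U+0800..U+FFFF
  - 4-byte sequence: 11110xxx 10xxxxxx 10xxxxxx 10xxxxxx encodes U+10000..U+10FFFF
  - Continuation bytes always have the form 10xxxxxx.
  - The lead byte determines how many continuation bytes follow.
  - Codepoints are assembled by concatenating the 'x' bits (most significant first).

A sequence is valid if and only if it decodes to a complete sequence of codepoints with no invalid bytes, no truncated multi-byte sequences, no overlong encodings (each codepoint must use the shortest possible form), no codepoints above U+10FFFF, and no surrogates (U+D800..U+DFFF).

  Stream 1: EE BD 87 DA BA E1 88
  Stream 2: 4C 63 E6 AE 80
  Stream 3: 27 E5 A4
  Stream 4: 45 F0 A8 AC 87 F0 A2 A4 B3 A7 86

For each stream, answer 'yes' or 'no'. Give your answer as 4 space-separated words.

Stream 1: error at byte offset 7. INVALID
Stream 2: decodes cleanly. VALID
Stream 3: error at byte offset 3. INVALID
Stream 4: error at byte offset 9. INVALID

Answer: no yes no no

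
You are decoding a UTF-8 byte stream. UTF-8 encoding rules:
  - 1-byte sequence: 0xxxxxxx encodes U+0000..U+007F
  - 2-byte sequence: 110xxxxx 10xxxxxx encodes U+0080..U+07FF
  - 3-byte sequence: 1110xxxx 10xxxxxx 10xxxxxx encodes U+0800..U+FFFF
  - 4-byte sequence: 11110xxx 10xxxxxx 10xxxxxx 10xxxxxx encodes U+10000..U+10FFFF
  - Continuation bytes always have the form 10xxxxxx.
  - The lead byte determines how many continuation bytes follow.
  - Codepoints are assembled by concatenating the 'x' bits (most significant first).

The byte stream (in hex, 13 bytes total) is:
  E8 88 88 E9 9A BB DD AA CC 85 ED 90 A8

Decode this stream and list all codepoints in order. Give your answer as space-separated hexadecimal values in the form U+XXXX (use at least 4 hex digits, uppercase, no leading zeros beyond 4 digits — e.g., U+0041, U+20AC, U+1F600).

Byte[0]=E8: 3-byte lead, need 2 cont bytes. acc=0x8
Byte[1]=88: continuation. acc=(acc<<6)|0x08=0x208
Byte[2]=88: continuation. acc=(acc<<6)|0x08=0x8208
Completed: cp=U+8208 (starts at byte 0)
Byte[3]=E9: 3-byte lead, need 2 cont bytes. acc=0x9
Byte[4]=9A: continuation. acc=(acc<<6)|0x1A=0x25A
Byte[5]=BB: continuation. acc=(acc<<6)|0x3B=0x96BB
Completed: cp=U+96BB (starts at byte 3)
Byte[6]=DD: 2-byte lead, need 1 cont bytes. acc=0x1D
Byte[7]=AA: continuation. acc=(acc<<6)|0x2A=0x76A
Completed: cp=U+076A (starts at byte 6)
Byte[8]=CC: 2-byte lead, need 1 cont bytes. acc=0xC
Byte[9]=85: continuation. acc=(acc<<6)|0x05=0x305
Completed: cp=U+0305 (starts at byte 8)
Byte[10]=ED: 3-byte lead, need 2 cont bytes. acc=0xD
Byte[11]=90: continuation. acc=(acc<<6)|0x10=0x350
Byte[12]=A8: continuation. acc=(acc<<6)|0x28=0xD428
Completed: cp=U+D428 (starts at byte 10)

Answer: U+8208 U+96BB U+076A U+0305 U+D428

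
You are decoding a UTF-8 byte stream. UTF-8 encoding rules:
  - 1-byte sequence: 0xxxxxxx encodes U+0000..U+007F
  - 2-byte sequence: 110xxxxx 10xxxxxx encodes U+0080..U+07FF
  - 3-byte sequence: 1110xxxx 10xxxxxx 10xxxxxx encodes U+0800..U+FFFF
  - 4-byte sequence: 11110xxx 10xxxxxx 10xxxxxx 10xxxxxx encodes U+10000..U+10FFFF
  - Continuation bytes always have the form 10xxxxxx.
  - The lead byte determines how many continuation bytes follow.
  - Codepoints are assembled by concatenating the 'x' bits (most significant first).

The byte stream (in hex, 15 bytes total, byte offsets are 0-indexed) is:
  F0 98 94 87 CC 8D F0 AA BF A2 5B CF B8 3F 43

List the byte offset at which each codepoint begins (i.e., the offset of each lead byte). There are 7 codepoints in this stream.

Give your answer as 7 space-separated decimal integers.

Byte[0]=F0: 4-byte lead, need 3 cont bytes. acc=0x0
Byte[1]=98: continuation. acc=(acc<<6)|0x18=0x18
Byte[2]=94: continuation. acc=(acc<<6)|0x14=0x614
Byte[3]=87: continuation. acc=(acc<<6)|0x07=0x18507
Completed: cp=U+18507 (starts at byte 0)
Byte[4]=CC: 2-byte lead, need 1 cont bytes. acc=0xC
Byte[5]=8D: continuation. acc=(acc<<6)|0x0D=0x30D
Completed: cp=U+030D (starts at byte 4)
Byte[6]=F0: 4-byte lead, need 3 cont bytes. acc=0x0
Byte[7]=AA: continuation. acc=(acc<<6)|0x2A=0x2A
Byte[8]=BF: continuation. acc=(acc<<6)|0x3F=0xABF
Byte[9]=A2: continuation. acc=(acc<<6)|0x22=0x2AFE2
Completed: cp=U+2AFE2 (starts at byte 6)
Byte[10]=5B: 1-byte ASCII. cp=U+005B
Byte[11]=CF: 2-byte lead, need 1 cont bytes. acc=0xF
Byte[12]=B8: continuation. acc=(acc<<6)|0x38=0x3F8
Completed: cp=U+03F8 (starts at byte 11)
Byte[13]=3F: 1-byte ASCII. cp=U+003F
Byte[14]=43: 1-byte ASCII. cp=U+0043

Answer: 0 4 6 10 11 13 14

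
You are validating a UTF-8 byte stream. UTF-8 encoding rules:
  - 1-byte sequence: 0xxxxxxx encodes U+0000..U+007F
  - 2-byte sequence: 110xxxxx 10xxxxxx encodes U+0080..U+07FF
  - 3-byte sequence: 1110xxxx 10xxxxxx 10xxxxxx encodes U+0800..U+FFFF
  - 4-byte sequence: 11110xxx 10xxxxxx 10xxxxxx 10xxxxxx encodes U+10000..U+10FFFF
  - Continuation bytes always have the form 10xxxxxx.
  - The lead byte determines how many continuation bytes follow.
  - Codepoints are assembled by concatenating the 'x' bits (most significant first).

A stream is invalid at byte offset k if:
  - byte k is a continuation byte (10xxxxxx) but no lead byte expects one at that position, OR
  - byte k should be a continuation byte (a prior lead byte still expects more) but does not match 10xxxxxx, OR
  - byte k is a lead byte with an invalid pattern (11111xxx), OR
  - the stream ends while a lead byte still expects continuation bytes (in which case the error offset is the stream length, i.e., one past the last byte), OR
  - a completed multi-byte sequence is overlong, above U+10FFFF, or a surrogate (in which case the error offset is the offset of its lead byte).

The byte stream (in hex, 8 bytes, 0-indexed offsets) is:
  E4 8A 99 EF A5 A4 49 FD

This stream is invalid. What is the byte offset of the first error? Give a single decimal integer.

Answer: 7

Derivation:
Byte[0]=E4: 3-byte lead, need 2 cont bytes. acc=0x4
Byte[1]=8A: continuation. acc=(acc<<6)|0x0A=0x10A
Byte[2]=99: continuation. acc=(acc<<6)|0x19=0x4299
Completed: cp=U+4299 (starts at byte 0)
Byte[3]=EF: 3-byte lead, need 2 cont bytes. acc=0xF
Byte[4]=A5: continuation. acc=(acc<<6)|0x25=0x3E5
Byte[5]=A4: continuation. acc=(acc<<6)|0x24=0xF964
Completed: cp=U+F964 (starts at byte 3)
Byte[6]=49: 1-byte ASCII. cp=U+0049
Byte[7]=FD: INVALID lead byte (not 0xxx/110x/1110/11110)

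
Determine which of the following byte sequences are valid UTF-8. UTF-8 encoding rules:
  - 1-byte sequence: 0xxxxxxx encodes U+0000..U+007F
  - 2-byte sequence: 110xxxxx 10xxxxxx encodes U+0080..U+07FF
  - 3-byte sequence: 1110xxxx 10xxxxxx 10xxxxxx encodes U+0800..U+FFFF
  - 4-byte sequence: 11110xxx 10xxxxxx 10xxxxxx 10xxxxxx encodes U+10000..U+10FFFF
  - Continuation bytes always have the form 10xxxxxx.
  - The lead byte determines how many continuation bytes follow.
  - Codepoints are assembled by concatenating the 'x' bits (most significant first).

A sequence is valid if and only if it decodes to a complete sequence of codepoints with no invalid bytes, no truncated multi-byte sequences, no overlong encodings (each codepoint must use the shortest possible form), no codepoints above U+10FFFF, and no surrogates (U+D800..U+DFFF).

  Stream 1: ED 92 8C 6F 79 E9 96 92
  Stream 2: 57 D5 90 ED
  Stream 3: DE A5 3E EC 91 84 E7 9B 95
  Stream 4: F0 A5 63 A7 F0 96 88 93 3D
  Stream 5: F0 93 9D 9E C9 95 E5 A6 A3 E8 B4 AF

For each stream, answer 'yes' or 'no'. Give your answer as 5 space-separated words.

Stream 1: decodes cleanly. VALID
Stream 2: error at byte offset 4. INVALID
Stream 3: decodes cleanly. VALID
Stream 4: error at byte offset 2. INVALID
Stream 5: decodes cleanly. VALID

Answer: yes no yes no yes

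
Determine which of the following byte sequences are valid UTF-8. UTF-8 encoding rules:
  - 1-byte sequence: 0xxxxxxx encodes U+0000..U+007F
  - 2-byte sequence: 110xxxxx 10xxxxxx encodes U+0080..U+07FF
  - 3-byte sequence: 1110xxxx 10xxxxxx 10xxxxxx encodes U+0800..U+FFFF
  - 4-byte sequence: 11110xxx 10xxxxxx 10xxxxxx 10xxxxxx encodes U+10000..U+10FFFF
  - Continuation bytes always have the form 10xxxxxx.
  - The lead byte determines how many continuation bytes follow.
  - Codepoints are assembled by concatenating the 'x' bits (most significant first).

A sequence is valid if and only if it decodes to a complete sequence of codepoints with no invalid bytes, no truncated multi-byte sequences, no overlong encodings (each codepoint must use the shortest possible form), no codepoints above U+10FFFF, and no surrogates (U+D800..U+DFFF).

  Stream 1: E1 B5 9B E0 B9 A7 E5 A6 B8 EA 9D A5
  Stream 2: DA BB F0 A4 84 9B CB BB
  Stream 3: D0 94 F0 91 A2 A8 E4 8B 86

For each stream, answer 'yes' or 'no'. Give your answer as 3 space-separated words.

Stream 1: decodes cleanly. VALID
Stream 2: decodes cleanly. VALID
Stream 3: decodes cleanly. VALID

Answer: yes yes yes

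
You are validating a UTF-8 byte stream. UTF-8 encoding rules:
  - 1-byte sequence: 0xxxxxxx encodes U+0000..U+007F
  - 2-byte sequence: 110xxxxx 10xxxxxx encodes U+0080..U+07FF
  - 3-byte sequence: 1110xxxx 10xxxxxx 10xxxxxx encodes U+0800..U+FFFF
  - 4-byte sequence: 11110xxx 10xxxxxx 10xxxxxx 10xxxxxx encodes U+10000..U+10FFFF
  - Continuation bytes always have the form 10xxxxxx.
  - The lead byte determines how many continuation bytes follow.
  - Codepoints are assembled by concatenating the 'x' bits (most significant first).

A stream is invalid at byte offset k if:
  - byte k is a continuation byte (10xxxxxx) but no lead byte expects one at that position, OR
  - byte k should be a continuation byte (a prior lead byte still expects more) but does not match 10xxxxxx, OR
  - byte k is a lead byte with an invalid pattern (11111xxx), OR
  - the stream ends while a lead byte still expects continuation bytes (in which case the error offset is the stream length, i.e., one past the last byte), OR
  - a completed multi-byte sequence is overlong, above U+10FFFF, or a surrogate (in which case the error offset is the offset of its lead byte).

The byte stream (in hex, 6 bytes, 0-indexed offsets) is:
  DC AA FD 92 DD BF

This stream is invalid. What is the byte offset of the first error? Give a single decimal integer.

Byte[0]=DC: 2-byte lead, need 1 cont bytes. acc=0x1C
Byte[1]=AA: continuation. acc=(acc<<6)|0x2A=0x72A
Completed: cp=U+072A (starts at byte 0)
Byte[2]=FD: INVALID lead byte (not 0xxx/110x/1110/11110)

Answer: 2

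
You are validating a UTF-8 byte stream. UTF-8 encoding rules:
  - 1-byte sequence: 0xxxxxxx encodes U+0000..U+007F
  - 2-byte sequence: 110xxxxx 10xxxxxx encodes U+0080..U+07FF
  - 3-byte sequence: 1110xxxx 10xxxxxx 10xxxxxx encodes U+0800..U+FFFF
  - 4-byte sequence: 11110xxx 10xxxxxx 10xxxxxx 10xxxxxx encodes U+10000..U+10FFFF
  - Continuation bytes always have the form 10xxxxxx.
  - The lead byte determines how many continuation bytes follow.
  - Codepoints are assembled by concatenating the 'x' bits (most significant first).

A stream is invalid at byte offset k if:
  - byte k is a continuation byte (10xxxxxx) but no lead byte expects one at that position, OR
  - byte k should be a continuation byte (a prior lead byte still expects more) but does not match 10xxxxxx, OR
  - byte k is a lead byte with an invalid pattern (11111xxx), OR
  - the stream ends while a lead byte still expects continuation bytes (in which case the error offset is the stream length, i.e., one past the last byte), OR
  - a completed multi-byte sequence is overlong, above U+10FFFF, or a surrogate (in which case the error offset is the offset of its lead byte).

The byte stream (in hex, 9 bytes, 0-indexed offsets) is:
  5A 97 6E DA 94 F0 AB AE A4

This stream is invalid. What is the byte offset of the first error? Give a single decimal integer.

Answer: 1

Derivation:
Byte[0]=5A: 1-byte ASCII. cp=U+005A
Byte[1]=97: INVALID lead byte (not 0xxx/110x/1110/11110)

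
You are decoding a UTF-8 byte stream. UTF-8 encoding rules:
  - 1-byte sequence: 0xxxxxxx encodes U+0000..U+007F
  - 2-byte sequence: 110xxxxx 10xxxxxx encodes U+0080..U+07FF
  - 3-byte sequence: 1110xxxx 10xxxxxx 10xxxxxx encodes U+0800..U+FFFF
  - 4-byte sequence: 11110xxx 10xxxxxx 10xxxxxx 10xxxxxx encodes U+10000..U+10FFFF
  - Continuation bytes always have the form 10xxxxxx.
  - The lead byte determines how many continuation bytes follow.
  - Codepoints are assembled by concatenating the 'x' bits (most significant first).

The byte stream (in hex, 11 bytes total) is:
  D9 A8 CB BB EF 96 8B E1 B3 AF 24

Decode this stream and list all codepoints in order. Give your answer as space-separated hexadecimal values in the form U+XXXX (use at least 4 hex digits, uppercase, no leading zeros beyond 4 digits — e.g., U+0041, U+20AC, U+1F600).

Byte[0]=D9: 2-byte lead, need 1 cont bytes. acc=0x19
Byte[1]=A8: continuation. acc=(acc<<6)|0x28=0x668
Completed: cp=U+0668 (starts at byte 0)
Byte[2]=CB: 2-byte lead, need 1 cont bytes. acc=0xB
Byte[3]=BB: continuation. acc=(acc<<6)|0x3B=0x2FB
Completed: cp=U+02FB (starts at byte 2)
Byte[4]=EF: 3-byte lead, need 2 cont bytes. acc=0xF
Byte[5]=96: continuation. acc=(acc<<6)|0x16=0x3D6
Byte[6]=8B: continuation. acc=(acc<<6)|0x0B=0xF58B
Completed: cp=U+F58B (starts at byte 4)
Byte[7]=E1: 3-byte lead, need 2 cont bytes. acc=0x1
Byte[8]=B3: continuation. acc=(acc<<6)|0x33=0x73
Byte[9]=AF: continuation. acc=(acc<<6)|0x2F=0x1CEF
Completed: cp=U+1CEF (starts at byte 7)
Byte[10]=24: 1-byte ASCII. cp=U+0024

Answer: U+0668 U+02FB U+F58B U+1CEF U+0024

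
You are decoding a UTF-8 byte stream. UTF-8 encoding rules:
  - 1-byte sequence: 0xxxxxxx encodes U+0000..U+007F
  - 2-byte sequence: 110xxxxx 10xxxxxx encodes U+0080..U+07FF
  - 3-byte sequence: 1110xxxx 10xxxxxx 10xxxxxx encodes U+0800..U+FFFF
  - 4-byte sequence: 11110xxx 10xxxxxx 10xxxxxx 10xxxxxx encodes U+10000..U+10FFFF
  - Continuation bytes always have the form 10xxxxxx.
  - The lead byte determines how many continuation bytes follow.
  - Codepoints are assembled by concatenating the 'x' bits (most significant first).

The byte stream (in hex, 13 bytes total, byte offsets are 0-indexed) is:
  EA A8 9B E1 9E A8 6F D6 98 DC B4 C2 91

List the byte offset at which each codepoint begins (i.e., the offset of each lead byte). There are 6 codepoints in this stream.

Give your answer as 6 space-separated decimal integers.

Answer: 0 3 6 7 9 11

Derivation:
Byte[0]=EA: 3-byte lead, need 2 cont bytes. acc=0xA
Byte[1]=A8: continuation. acc=(acc<<6)|0x28=0x2A8
Byte[2]=9B: continuation. acc=(acc<<6)|0x1B=0xAA1B
Completed: cp=U+AA1B (starts at byte 0)
Byte[3]=E1: 3-byte lead, need 2 cont bytes. acc=0x1
Byte[4]=9E: continuation. acc=(acc<<6)|0x1E=0x5E
Byte[5]=A8: continuation. acc=(acc<<6)|0x28=0x17A8
Completed: cp=U+17A8 (starts at byte 3)
Byte[6]=6F: 1-byte ASCII. cp=U+006F
Byte[7]=D6: 2-byte lead, need 1 cont bytes. acc=0x16
Byte[8]=98: continuation. acc=(acc<<6)|0x18=0x598
Completed: cp=U+0598 (starts at byte 7)
Byte[9]=DC: 2-byte lead, need 1 cont bytes. acc=0x1C
Byte[10]=B4: continuation. acc=(acc<<6)|0x34=0x734
Completed: cp=U+0734 (starts at byte 9)
Byte[11]=C2: 2-byte lead, need 1 cont bytes. acc=0x2
Byte[12]=91: continuation. acc=(acc<<6)|0x11=0x91
Completed: cp=U+0091 (starts at byte 11)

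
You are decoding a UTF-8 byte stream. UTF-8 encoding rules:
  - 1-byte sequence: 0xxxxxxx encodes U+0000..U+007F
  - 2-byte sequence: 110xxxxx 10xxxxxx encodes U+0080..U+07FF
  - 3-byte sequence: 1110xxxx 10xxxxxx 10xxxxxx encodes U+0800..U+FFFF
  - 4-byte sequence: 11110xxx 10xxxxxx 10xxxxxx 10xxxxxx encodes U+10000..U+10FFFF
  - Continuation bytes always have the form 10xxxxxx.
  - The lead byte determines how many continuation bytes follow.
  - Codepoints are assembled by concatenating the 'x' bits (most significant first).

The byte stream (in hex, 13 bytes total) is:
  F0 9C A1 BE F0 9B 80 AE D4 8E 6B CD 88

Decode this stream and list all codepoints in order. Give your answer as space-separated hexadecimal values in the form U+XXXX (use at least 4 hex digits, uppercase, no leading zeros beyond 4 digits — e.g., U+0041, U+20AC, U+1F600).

Answer: U+1C87E U+1B02E U+050E U+006B U+0348

Derivation:
Byte[0]=F0: 4-byte lead, need 3 cont bytes. acc=0x0
Byte[1]=9C: continuation. acc=(acc<<6)|0x1C=0x1C
Byte[2]=A1: continuation. acc=(acc<<6)|0x21=0x721
Byte[3]=BE: continuation. acc=(acc<<6)|0x3E=0x1C87E
Completed: cp=U+1C87E (starts at byte 0)
Byte[4]=F0: 4-byte lead, need 3 cont bytes. acc=0x0
Byte[5]=9B: continuation. acc=(acc<<6)|0x1B=0x1B
Byte[6]=80: continuation. acc=(acc<<6)|0x00=0x6C0
Byte[7]=AE: continuation. acc=(acc<<6)|0x2E=0x1B02E
Completed: cp=U+1B02E (starts at byte 4)
Byte[8]=D4: 2-byte lead, need 1 cont bytes. acc=0x14
Byte[9]=8E: continuation. acc=(acc<<6)|0x0E=0x50E
Completed: cp=U+050E (starts at byte 8)
Byte[10]=6B: 1-byte ASCII. cp=U+006B
Byte[11]=CD: 2-byte lead, need 1 cont bytes. acc=0xD
Byte[12]=88: continuation. acc=(acc<<6)|0x08=0x348
Completed: cp=U+0348 (starts at byte 11)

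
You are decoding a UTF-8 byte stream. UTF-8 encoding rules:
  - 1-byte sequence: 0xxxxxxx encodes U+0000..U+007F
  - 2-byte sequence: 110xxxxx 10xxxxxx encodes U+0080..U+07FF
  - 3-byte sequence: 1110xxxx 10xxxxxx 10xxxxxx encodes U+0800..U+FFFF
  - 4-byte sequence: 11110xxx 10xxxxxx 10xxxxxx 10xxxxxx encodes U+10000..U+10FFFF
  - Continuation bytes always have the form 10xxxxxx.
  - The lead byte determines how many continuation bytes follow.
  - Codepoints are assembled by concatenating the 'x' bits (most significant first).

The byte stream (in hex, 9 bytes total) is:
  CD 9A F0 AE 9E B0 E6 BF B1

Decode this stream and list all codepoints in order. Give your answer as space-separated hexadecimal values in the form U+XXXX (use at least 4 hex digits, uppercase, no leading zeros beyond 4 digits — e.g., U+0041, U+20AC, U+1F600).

Byte[0]=CD: 2-byte lead, need 1 cont bytes. acc=0xD
Byte[1]=9A: continuation. acc=(acc<<6)|0x1A=0x35A
Completed: cp=U+035A (starts at byte 0)
Byte[2]=F0: 4-byte lead, need 3 cont bytes. acc=0x0
Byte[3]=AE: continuation. acc=(acc<<6)|0x2E=0x2E
Byte[4]=9E: continuation. acc=(acc<<6)|0x1E=0xB9E
Byte[5]=B0: continuation. acc=(acc<<6)|0x30=0x2E7B0
Completed: cp=U+2E7B0 (starts at byte 2)
Byte[6]=E6: 3-byte lead, need 2 cont bytes. acc=0x6
Byte[7]=BF: continuation. acc=(acc<<6)|0x3F=0x1BF
Byte[8]=B1: continuation. acc=(acc<<6)|0x31=0x6FF1
Completed: cp=U+6FF1 (starts at byte 6)

Answer: U+035A U+2E7B0 U+6FF1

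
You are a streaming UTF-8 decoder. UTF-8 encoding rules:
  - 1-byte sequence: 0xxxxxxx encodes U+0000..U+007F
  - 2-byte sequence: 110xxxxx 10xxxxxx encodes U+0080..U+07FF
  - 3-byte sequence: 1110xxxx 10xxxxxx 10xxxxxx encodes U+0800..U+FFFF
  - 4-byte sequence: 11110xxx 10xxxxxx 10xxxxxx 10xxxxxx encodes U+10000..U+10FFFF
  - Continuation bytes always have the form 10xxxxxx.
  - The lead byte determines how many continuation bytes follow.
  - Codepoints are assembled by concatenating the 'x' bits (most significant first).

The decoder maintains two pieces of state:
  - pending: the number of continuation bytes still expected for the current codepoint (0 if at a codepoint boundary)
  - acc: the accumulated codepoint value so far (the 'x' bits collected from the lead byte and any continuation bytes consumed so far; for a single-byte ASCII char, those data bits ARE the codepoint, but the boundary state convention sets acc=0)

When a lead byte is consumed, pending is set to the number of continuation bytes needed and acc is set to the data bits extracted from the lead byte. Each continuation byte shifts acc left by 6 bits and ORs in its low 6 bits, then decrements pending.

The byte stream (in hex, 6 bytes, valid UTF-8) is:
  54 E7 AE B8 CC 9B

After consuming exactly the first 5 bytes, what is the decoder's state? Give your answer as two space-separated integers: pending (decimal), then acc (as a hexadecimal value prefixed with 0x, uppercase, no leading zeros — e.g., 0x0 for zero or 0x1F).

Byte[0]=54: 1-byte. pending=0, acc=0x0
Byte[1]=E7: 3-byte lead. pending=2, acc=0x7
Byte[2]=AE: continuation. acc=(acc<<6)|0x2E=0x1EE, pending=1
Byte[3]=B8: continuation. acc=(acc<<6)|0x38=0x7BB8, pending=0
Byte[4]=CC: 2-byte lead. pending=1, acc=0xC

Answer: 1 0xC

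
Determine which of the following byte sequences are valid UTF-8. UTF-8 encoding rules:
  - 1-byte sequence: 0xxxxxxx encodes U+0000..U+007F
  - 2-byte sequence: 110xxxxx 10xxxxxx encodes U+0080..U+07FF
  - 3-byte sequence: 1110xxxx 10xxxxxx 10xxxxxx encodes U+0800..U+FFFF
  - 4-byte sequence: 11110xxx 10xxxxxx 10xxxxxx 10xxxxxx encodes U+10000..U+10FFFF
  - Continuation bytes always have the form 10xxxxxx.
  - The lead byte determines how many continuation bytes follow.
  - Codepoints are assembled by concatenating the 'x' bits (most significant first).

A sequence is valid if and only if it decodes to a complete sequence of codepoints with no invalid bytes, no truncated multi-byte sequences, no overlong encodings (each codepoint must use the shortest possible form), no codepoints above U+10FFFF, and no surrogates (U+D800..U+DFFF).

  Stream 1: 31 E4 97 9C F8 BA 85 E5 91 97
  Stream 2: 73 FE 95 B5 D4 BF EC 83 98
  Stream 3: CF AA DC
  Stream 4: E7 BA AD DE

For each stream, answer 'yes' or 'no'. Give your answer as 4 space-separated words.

Stream 1: error at byte offset 4. INVALID
Stream 2: error at byte offset 1. INVALID
Stream 3: error at byte offset 3. INVALID
Stream 4: error at byte offset 4. INVALID

Answer: no no no no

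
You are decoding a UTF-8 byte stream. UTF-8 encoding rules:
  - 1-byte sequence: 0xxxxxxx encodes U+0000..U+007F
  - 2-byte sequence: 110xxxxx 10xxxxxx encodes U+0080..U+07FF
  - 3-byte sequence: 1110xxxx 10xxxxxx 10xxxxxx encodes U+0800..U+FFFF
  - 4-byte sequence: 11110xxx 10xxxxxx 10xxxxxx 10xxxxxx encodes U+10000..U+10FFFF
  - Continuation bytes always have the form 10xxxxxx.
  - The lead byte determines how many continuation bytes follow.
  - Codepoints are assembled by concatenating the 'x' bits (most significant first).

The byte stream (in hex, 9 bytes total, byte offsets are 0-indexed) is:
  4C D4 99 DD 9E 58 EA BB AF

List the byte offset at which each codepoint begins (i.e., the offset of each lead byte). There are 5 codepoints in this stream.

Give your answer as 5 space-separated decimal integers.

Answer: 0 1 3 5 6

Derivation:
Byte[0]=4C: 1-byte ASCII. cp=U+004C
Byte[1]=D4: 2-byte lead, need 1 cont bytes. acc=0x14
Byte[2]=99: continuation. acc=(acc<<6)|0x19=0x519
Completed: cp=U+0519 (starts at byte 1)
Byte[3]=DD: 2-byte lead, need 1 cont bytes. acc=0x1D
Byte[4]=9E: continuation. acc=(acc<<6)|0x1E=0x75E
Completed: cp=U+075E (starts at byte 3)
Byte[5]=58: 1-byte ASCII. cp=U+0058
Byte[6]=EA: 3-byte lead, need 2 cont bytes. acc=0xA
Byte[7]=BB: continuation. acc=(acc<<6)|0x3B=0x2BB
Byte[8]=AF: continuation. acc=(acc<<6)|0x2F=0xAEEF
Completed: cp=U+AEEF (starts at byte 6)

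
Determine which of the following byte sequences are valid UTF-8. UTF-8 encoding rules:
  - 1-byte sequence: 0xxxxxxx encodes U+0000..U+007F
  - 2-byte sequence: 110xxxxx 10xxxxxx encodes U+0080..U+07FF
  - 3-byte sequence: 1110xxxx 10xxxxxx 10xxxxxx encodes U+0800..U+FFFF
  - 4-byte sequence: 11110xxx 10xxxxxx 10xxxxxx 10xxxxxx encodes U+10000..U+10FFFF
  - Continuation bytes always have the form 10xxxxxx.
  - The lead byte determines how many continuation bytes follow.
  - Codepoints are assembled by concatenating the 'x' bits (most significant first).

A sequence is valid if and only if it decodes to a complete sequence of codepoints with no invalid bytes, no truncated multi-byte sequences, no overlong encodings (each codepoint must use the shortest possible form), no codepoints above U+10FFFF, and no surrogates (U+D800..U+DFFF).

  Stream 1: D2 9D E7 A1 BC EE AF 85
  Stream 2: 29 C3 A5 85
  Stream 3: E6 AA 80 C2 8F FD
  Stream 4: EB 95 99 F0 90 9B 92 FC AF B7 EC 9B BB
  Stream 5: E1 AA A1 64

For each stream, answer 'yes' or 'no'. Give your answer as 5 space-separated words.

Answer: yes no no no yes

Derivation:
Stream 1: decodes cleanly. VALID
Stream 2: error at byte offset 3. INVALID
Stream 3: error at byte offset 5. INVALID
Stream 4: error at byte offset 7. INVALID
Stream 5: decodes cleanly. VALID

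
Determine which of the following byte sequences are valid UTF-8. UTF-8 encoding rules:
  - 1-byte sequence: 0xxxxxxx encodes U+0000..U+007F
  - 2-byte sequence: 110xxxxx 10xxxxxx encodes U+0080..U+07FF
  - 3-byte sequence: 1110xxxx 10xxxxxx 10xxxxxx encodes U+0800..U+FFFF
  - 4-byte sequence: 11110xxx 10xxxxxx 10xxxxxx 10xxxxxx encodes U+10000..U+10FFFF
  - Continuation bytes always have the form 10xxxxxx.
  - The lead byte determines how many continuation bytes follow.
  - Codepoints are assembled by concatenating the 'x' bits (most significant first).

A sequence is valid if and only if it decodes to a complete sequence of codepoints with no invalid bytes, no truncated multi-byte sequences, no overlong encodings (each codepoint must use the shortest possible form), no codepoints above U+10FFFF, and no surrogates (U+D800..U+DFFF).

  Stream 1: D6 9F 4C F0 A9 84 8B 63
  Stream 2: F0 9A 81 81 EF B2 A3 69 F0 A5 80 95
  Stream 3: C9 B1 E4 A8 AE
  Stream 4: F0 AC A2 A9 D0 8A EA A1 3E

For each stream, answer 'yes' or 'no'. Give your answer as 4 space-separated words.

Stream 1: decodes cleanly. VALID
Stream 2: decodes cleanly. VALID
Stream 3: decodes cleanly. VALID
Stream 4: error at byte offset 8. INVALID

Answer: yes yes yes no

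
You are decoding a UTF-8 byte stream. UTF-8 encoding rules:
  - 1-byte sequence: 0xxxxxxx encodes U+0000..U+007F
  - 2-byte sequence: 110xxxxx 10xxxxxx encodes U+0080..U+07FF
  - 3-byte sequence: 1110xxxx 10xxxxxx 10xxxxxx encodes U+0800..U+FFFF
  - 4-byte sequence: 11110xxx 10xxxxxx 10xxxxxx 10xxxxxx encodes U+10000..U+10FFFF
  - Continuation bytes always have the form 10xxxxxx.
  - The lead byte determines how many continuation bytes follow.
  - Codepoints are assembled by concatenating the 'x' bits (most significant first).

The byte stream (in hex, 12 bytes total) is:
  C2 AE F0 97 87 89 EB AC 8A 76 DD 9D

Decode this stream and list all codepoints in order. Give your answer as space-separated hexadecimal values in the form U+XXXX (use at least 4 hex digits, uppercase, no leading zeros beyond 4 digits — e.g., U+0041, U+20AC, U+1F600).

Answer: U+00AE U+171C9 U+BB0A U+0076 U+075D

Derivation:
Byte[0]=C2: 2-byte lead, need 1 cont bytes. acc=0x2
Byte[1]=AE: continuation. acc=(acc<<6)|0x2E=0xAE
Completed: cp=U+00AE (starts at byte 0)
Byte[2]=F0: 4-byte lead, need 3 cont bytes. acc=0x0
Byte[3]=97: continuation. acc=(acc<<6)|0x17=0x17
Byte[4]=87: continuation. acc=(acc<<6)|0x07=0x5C7
Byte[5]=89: continuation. acc=(acc<<6)|0x09=0x171C9
Completed: cp=U+171C9 (starts at byte 2)
Byte[6]=EB: 3-byte lead, need 2 cont bytes. acc=0xB
Byte[7]=AC: continuation. acc=(acc<<6)|0x2C=0x2EC
Byte[8]=8A: continuation. acc=(acc<<6)|0x0A=0xBB0A
Completed: cp=U+BB0A (starts at byte 6)
Byte[9]=76: 1-byte ASCII. cp=U+0076
Byte[10]=DD: 2-byte lead, need 1 cont bytes. acc=0x1D
Byte[11]=9D: continuation. acc=(acc<<6)|0x1D=0x75D
Completed: cp=U+075D (starts at byte 10)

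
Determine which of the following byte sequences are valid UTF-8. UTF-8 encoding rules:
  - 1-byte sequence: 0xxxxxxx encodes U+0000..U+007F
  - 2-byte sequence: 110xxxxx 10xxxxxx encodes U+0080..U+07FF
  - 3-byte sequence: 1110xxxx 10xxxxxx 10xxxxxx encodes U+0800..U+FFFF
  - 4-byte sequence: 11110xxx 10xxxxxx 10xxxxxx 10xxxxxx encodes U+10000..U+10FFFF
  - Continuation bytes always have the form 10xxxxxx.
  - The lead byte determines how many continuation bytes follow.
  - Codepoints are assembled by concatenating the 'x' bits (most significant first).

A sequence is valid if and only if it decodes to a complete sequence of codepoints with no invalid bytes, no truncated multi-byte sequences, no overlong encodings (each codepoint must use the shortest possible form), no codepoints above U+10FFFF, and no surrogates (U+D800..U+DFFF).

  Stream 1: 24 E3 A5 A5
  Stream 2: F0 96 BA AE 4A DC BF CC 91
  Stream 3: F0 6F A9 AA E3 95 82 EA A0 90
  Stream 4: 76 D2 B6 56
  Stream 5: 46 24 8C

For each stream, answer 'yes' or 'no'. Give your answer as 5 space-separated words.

Answer: yes yes no yes no

Derivation:
Stream 1: decodes cleanly. VALID
Stream 2: decodes cleanly. VALID
Stream 3: error at byte offset 1. INVALID
Stream 4: decodes cleanly. VALID
Stream 5: error at byte offset 2. INVALID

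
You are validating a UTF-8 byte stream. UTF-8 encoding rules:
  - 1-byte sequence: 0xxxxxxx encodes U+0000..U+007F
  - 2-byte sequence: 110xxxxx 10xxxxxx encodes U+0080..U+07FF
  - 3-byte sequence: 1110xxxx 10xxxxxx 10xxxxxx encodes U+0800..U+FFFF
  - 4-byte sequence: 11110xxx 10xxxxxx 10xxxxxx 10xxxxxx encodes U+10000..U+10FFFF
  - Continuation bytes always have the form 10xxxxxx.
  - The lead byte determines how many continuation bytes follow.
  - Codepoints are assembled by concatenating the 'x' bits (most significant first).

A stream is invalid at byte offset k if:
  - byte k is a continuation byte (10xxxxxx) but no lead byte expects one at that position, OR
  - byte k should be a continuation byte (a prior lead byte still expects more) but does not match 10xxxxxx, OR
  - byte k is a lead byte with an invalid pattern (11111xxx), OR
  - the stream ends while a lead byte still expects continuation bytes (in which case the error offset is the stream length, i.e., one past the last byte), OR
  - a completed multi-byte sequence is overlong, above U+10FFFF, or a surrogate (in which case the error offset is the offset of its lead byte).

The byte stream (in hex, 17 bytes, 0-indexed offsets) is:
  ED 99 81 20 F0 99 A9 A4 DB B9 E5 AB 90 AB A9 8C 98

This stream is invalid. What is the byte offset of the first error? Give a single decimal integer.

Byte[0]=ED: 3-byte lead, need 2 cont bytes. acc=0xD
Byte[1]=99: continuation. acc=(acc<<6)|0x19=0x359
Byte[2]=81: continuation. acc=(acc<<6)|0x01=0xD641
Completed: cp=U+D641 (starts at byte 0)
Byte[3]=20: 1-byte ASCII. cp=U+0020
Byte[4]=F0: 4-byte lead, need 3 cont bytes. acc=0x0
Byte[5]=99: continuation. acc=(acc<<6)|0x19=0x19
Byte[6]=A9: continuation. acc=(acc<<6)|0x29=0x669
Byte[7]=A4: continuation. acc=(acc<<6)|0x24=0x19A64
Completed: cp=U+19A64 (starts at byte 4)
Byte[8]=DB: 2-byte lead, need 1 cont bytes. acc=0x1B
Byte[9]=B9: continuation. acc=(acc<<6)|0x39=0x6F9
Completed: cp=U+06F9 (starts at byte 8)
Byte[10]=E5: 3-byte lead, need 2 cont bytes. acc=0x5
Byte[11]=AB: continuation. acc=(acc<<6)|0x2B=0x16B
Byte[12]=90: continuation. acc=(acc<<6)|0x10=0x5AD0
Completed: cp=U+5AD0 (starts at byte 10)
Byte[13]=AB: INVALID lead byte (not 0xxx/110x/1110/11110)

Answer: 13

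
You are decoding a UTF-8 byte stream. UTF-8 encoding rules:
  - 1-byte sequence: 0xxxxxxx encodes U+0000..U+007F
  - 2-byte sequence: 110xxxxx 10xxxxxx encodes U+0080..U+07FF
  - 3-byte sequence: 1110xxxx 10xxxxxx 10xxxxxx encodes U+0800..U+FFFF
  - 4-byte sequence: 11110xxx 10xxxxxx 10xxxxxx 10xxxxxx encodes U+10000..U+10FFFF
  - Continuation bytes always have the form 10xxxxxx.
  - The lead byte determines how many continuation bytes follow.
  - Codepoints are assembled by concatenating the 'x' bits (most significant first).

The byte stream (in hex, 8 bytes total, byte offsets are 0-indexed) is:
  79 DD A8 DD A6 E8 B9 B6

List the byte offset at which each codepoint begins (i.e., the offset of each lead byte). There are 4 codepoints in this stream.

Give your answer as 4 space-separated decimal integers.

Byte[0]=79: 1-byte ASCII. cp=U+0079
Byte[1]=DD: 2-byte lead, need 1 cont bytes. acc=0x1D
Byte[2]=A8: continuation. acc=(acc<<6)|0x28=0x768
Completed: cp=U+0768 (starts at byte 1)
Byte[3]=DD: 2-byte lead, need 1 cont bytes. acc=0x1D
Byte[4]=A6: continuation. acc=(acc<<6)|0x26=0x766
Completed: cp=U+0766 (starts at byte 3)
Byte[5]=E8: 3-byte lead, need 2 cont bytes. acc=0x8
Byte[6]=B9: continuation. acc=(acc<<6)|0x39=0x239
Byte[7]=B6: continuation. acc=(acc<<6)|0x36=0x8E76
Completed: cp=U+8E76 (starts at byte 5)

Answer: 0 1 3 5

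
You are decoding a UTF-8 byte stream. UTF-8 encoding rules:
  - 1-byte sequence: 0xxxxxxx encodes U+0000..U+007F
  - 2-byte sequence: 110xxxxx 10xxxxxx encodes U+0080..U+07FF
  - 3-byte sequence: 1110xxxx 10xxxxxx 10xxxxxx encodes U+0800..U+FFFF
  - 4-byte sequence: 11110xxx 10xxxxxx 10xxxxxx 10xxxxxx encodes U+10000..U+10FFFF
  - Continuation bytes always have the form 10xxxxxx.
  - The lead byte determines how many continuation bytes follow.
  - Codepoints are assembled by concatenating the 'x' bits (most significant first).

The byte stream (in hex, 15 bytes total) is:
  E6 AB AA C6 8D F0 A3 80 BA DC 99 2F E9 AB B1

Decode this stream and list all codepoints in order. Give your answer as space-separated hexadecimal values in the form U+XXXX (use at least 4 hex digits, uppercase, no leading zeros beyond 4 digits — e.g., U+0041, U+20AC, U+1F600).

Answer: U+6AEA U+018D U+2303A U+0719 U+002F U+9AF1

Derivation:
Byte[0]=E6: 3-byte lead, need 2 cont bytes. acc=0x6
Byte[1]=AB: continuation. acc=(acc<<6)|0x2B=0x1AB
Byte[2]=AA: continuation. acc=(acc<<6)|0x2A=0x6AEA
Completed: cp=U+6AEA (starts at byte 0)
Byte[3]=C6: 2-byte lead, need 1 cont bytes. acc=0x6
Byte[4]=8D: continuation. acc=(acc<<6)|0x0D=0x18D
Completed: cp=U+018D (starts at byte 3)
Byte[5]=F0: 4-byte lead, need 3 cont bytes. acc=0x0
Byte[6]=A3: continuation. acc=(acc<<6)|0x23=0x23
Byte[7]=80: continuation. acc=(acc<<6)|0x00=0x8C0
Byte[8]=BA: continuation. acc=(acc<<6)|0x3A=0x2303A
Completed: cp=U+2303A (starts at byte 5)
Byte[9]=DC: 2-byte lead, need 1 cont bytes. acc=0x1C
Byte[10]=99: continuation. acc=(acc<<6)|0x19=0x719
Completed: cp=U+0719 (starts at byte 9)
Byte[11]=2F: 1-byte ASCII. cp=U+002F
Byte[12]=E9: 3-byte lead, need 2 cont bytes. acc=0x9
Byte[13]=AB: continuation. acc=(acc<<6)|0x2B=0x26B
Byte[14]=B1: continuation. acc=(acc<<6)|0x31=0x9AF1
Completed: cp=U+9AF1 (starts at byte 12)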